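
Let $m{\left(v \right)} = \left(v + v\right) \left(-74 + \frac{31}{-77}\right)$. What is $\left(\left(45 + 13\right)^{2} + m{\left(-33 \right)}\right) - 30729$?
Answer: $- \frac{157181}{7} \approx -22454.0$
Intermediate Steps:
$m{\left(v \right)} = - \frac{11458 v}{77}$ ($m{\left(v \right)} = 2 v \left(-74 + 31 \left(- \frac{1}{77}\right)\right) = 2 v \left(-74 - \frac{31}{77}\right) = 2 v \left(- \frac{5729}{77}\right) = - \frac{11458 v}{77}$)
$\left(\left(45 + 13\right)^{2} + m{\left(-33 \right)}\right) - 30729 = \left(\left(45 + 13\right)^{2} - - \frac{34374}{7}\right) - 30729 = \left(58^{2} + \frac{34374}{7}\right) - 30729 = \left(3364 + \frac{34374}{7}\right) - 30729 = \frac{57922}{7} - 30729 = - \frac{157181}{7}$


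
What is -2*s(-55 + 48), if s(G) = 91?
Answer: -182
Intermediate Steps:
-2*s(-55 + 48) = -2*91 = -182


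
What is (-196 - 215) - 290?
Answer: -701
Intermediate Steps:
(-196 - 215) - 290 = -411 - 290 = -701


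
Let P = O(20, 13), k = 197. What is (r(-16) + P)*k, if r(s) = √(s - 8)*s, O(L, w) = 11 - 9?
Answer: 394 - 6304*I*√6 ≈ 394.0 - 15442.0*I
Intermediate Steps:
O(L, w) = 2
r(s) = s*√(-8 + s) (r(s) = √(-8 + s)*s = s*√(-8 + s))
P = 2
(r(-16) + P)*k = (-16*√(-8 - 16) + 2)*197 = (-32*I*√6 + 2)*197 = (2 - 32*I*√6)*197 = 394 - 6304*I*√6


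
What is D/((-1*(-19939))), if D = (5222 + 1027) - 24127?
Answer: -17878/19939 ≈ -0.89664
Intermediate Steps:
D = -17878 (D = 6249 - 24127 = -17878)
D/((-1*(-19939))) = -17878/((-1*(-19939))) = -17878/19939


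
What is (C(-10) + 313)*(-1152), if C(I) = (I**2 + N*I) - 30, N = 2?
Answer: -418176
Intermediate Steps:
C(I) = -30 + I**2 + 2*I (C(I) = (I**2 + 2*I) - 30 = -30 + I**2 + 2*I)
(C(-10) + 313)*(-1152) = ((-30 + (-10)**2 + 2*(-10)) + 313)*(-1152) = ((-30 + 100 - 20) + 313)*(-1152) = (50 + 313)*(-1152) = 363*(-1152) = -418176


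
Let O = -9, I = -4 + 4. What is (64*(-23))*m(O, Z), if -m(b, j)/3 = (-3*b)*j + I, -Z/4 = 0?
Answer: 0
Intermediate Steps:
I = 0
Z = 0 (Z = -4*0 = 0)
m(b, j) = 9*b*j (m(b, j) = -3*((-3*b)*j + 0) = -3*(-3*b*j + 0) = -(-9)*b*j = 9*b*j)
(64*(-23))*m(O, Z) = (64*(-23))*(9*(-9)*0) = -1472*0 = 0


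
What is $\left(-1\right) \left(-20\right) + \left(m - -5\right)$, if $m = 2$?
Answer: $27$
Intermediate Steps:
$\left(-1\right) \left(-20\right) + \left(m - -5\right) = \left(-1\right) \left(-20\right) + \left(2 - -5\right) = 20 + \left(2 + 5\right) = 20 + 7 = 27$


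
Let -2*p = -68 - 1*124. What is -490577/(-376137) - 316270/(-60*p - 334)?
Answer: 60975212614/1146089439 ≈ 53.203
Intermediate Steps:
p = 96 (p = -(-68 - 1*124)/2 = -(-68 - 124)/2 = -½*(-192) = 96)
-490577/(-376137) - 316270/(-60*p - 334) = -490577/(-376137) - 316270/(-60*96 - 334) = -490577*(-1/376137) - 316270/(-5760 - 334) = 490577/376137 - 316270/(-6094) = 490577/376137 - 316270*(-1/6094) = 490577/376137 + 158135/3047 = 60975212614/1146089439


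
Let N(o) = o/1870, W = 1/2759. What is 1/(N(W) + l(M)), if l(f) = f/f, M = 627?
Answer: 5159330/5159331 ≈ 1.0000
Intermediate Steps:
l(f) = 1
W = 1/2759 ≈ 0.00036245
N(o) = o/1870 (N(o) = o*(1/1870) = o/1870)
1/(N(W) + l(M)) = 1/((1/1870)*(1/2759) + 1) = 1/(1/5159330 + 1) = 1/(5159331/5159330) = 5159330/5159331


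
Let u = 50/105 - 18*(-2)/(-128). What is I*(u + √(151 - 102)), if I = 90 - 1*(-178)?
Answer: 323945/168 ≈ 1928.2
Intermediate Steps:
I = 268 (I = 90 + 178 = 268)
u = 131/672 (u = 50*(1/105) + 36*(-1/128) = 10/21 - 9/32 = 131/672 ≈ 0.19494)
I*(u + √(151 - 102)) = 268*(131/672 + √(151 - 102)) = 268*(131/672 + √49) = 268*(131/672 + 7) = 268*(4835/672) = 323945/168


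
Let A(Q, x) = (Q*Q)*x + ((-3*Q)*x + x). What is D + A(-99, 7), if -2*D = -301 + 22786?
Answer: 118901/2 ≈ 59451.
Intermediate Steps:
D = -22485/2 (D = -(-301 + 22786)/2 = -½*22485 = -22485/2 ≈ -11243.)
A(Q, x) = x + x*Q² - 3*Q*x (A(Q, x) = Q²*x + (-3*Q*x + x) = x*Q² + (x - 3*Q*x) = x + x*Q² - 3*Q*x)
D + A(-99, 7) = -22485/2 + 7*(1 + (-99)² - 3*(-99)) = -22485/2 + 7*(1 + 9801 + 297) = -22485/2 + 7*10099 = -22485/2 + 70693 = 118901/2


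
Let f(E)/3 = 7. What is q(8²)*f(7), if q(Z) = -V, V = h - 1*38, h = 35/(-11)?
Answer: 9513/11 ≈ 864.82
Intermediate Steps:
f(E) = 21 (f(E) = 3*7 = 21)
h = -35/11 (h = 35*(-1/11) = -35/11 ≈ -3.1818)
V = -453/11 (V = -35/11 - 1*38 = -35/11 - 38 = -453/11 ≈ -41.182)
q(Z) = 453/11 (q(Z) = -1*(-453/11) = 453/11)
q(8²)*f(7) = (453/11)*21 = 9513/11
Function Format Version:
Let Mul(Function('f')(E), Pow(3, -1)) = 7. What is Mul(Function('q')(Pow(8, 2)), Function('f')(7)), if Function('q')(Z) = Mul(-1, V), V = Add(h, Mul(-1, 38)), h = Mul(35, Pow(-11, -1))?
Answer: Rational(9513, 11) ≈ 864.82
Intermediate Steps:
Function('f')(E) = 21 (Function('f')(E) = Mul(3, 7) = 21)
h = Rational(-35, 11) (h = Mul(35, Rational(-1, 11)) = Rational(-35, 11) ≈ -3.1818)
V = Rational(-453, 11) (V = Add(Rational(-35, 11), Mul(-1, 38)) = Add(Rational(-35, 11), -38) = Rational(-453, 11) ≈ -41.182)
Function('q')(Z) = Rational(453, 11) (Function('q')(Z) = Mul(-1, Rational(-453, 11)) = Rational(453, 11))
Mul(Function('q')(Pow(8, 2)), Function('f')(7)) = Mul(Rational(453, 11), 21) = Rational(9513, 11)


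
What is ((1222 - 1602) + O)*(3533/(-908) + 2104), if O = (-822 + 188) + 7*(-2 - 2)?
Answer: -993494379/454 ≈ -2.1883e+6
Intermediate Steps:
O = -662 (O = -634 + 7*(-4) = -634 - 28 = -662)
((1222 - 1602) + O)*(3533/(-908) + 2104) = ((1222 - 1602) - 662)*(3533/(-908) + 2104) = (-380 - 662)*(3533*(-1/908) + 2104) = -1042*(-3533/908 + 2104) = -1042*1906899/908 = -993494379/454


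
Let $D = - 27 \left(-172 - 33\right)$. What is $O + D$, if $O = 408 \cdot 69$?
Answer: $33687$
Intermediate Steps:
$O = 28152$
$D = 5535$ ($D = - 27 \left(-172 - 33\right) = \left(-27\right) \left(-205\right) = 5535$)
$O + D = 28152 + 5535 = 33687$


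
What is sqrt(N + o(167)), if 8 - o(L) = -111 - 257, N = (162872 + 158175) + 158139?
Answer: sqrt(479562) ≈ 692.50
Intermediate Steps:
N = 479186 (N = 321047 + 158139 = 479186)
o(L) = 376 (o(L) = 8 - (-111 - 257) = 8 - 1*(-368) = 8 + 368 = 376)
sqrt(N + o(167)) = sqrt(479186 + 376) = sqrt(479562)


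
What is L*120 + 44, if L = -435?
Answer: -52156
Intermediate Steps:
L*120 + 44 = -435*120 + 44 = -52200 + 44 = -52156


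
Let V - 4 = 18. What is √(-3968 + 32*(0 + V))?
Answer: 8*I*√51 ≈ 57.131*I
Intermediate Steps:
V = 22 (V = 4 + 18 = 22)
√(-3968 + 32*(0 + V)) = √(-3968 + 32*(0 + 22)) = √(-3968 + 32*22) = √(-3968 + 704) = √(-3264) = 8*I*√51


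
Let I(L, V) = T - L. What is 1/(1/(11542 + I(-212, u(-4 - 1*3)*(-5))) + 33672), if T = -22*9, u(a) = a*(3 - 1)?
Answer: 11556/389113633 ≈ 2.9698e-5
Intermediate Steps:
u(a) = 2*a (u(a) = a*2 = 2*a)
T = -198
I(L, V) = -198 - L
1/(1/(11542 + I(-212, u(-4 - 1*3)*(-5))) + 33672) = 1/(1/(11542 + (-198 - 1*(-212))) + 33672) = 1/(1/(11542 + (-198 + 212)) + 33672) = 1/(1/(11542 + 14) + 33672) = 1/(1/11556 + 33672) = 1/(389113633/11556) = 11556/389113633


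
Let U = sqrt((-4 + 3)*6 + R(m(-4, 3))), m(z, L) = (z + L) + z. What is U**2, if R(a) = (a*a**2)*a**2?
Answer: -3131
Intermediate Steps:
m(z, L) = L + 2*z (m(z, L) = (L + z) + z = L + 2*z)
R(a) = a**5 (R(a) = a**3*a**2 = a**5)
U = I*sqrt(3131) (U = sqrt((-4 + 3)*6 + (3 + 2*(-4))**5) = sqrt(-1*6 + (3 - 8)**5) = sqrt(-6 + (-5)**5) = sqrt(-6 - 3125) = sqrt(-3131) = I*sqrt(3131) ≈ 55.955*I)
U**2 = (I*sqrt(3131))**2 = -3131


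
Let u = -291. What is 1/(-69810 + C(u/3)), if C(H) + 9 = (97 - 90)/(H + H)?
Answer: -194/13544893 ≈ -1.4323e-5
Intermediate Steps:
C(H) = -9 + 7/(2*H) (C(H) = -9 + (97 - 90)/(H + H) = -9 + 7/((2*H)) = -9 + 7*(1/(2*H)) = -9 + 7/(2*H))
1/(-69810 + C(u/3)) = 1/(-69810 + (-9 + 7/(2*((-291/3))))) = 1/(-69810 + (-9 + 7/(2*((-291*1/3))))) = 1/(-69810 + (-9 + (7/2)/(-97))) = 1/(-69810 + (-9 + (7/2)*(-1/97))) = 1/(-69810 + (-9 - 7/194)) = 1/(-69810 - 1753/194) = 1/(-13544893/194) = -194/13544893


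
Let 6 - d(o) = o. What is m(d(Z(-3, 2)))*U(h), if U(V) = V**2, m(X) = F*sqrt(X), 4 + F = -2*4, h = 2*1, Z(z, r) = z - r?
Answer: -48*sqrt(11) ≈ -159.20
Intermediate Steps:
d(o) = 6 - o
h = 2
F = -12 (F = -4 - 2*4 = -4 - 8 = -12)
m(X) = -12*sqrt(X)
m(d(Z(-3, 2)))*U(h) = -12*sqrt(6 - (-3 - 1*2))*2**2 = -12*sqrt(6 - (-3 - 2))*4 = -12*sqrt(6 - 1*(-5))*4 = -12*sqrt(6 + 5)*4 = -12*sqrt(11)*4 = -48*sqrt(11)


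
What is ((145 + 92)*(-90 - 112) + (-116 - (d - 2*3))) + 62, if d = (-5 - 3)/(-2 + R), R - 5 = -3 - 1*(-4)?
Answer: -47920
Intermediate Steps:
R = 6 (R = 5 + (-3 - 1*(-4)) = 5 + (-3 + 4) = 5 + 1 = 6)
d = -2 (d = (-5 - 3)/(-2 + 6) = -8/4 = -8*1/4 = -2)
((145 + 92)*(-90 - 112) + (-116 - (d - 2*3))) + 62 = ((145 + 92)*(-90 - 112) + (-116 - (-2 - 2*3))) + 62 = (237*(-202) + (-116 - (-2 - 6))) + 62 = (-47874 + (-116 - 1*(-8))) + 62 = (-47874 + (-116 + 8)) + 62 = (-47874 - 108) + 62 = -47982 + 62 = -47920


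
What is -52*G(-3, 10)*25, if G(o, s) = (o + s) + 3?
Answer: -13000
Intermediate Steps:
G(o, s) = 3 + o + s
-52*G(-3, 10)*25 = -52*(3 - 3 + 10)*25 = -52*10*25 = -520*25 = -13000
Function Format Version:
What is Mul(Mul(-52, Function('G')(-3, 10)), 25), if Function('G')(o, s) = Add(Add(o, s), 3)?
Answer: -13000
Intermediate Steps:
Function('G')(o, s) = Add(3, o, s)
Mul(Mul(-52, Function('G')(-3, 10)), 25) = Mul(Mul(-52, Add(3, -3, 10)), 25) = Mul(Mul(-52, 10), 25) = Mul(-520, 25) = -13000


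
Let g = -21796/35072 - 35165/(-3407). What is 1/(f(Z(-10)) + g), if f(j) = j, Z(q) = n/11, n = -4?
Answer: 328598336/3067891443 ≈ 0.10711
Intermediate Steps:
g = 289761977/29872576 (g = -21796*1/35072 - 35165*(-1/3407) = -5449/8768 + 35165/3407 = 289761977/29872576 ≈ 9.6999)
Z(q) = -4/11
1/(f(Z(-10)) + g) = 1/(-4/11 + 289761977/29872576) = 1/(3067891443/328598336) = 328598336/3067891443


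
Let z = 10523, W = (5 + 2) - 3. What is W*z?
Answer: 42092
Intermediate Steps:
W = 4 (W = 7 - 3 = 4)
W*z = 4*10523 = 42092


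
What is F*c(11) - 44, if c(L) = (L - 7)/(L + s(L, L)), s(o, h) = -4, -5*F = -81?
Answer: -1216/35 ≈ -34.743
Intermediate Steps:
F = 81/5 (F = -⅕*(-81) = 81/5 ≈ 16.200)
c(L) = (-7 + L)/(-4 + L) (c(L) = (L - 7)/(L - 4) = (-7 + L)/(-4 + L))
F*c(11) - 44 = 81*((-7 + 11)/(-4 + 11))/5 - 44 = 81*(4/7)/5 - 44 = 81*((⅐)*4)/5 - 44 = (81/5)*(4/7) - 44 = 324/35 - 44 = -1216/35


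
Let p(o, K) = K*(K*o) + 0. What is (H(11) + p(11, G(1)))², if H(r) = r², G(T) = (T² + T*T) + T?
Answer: 48400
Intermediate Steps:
G(T) = T + 2*T² (G(T) = (T² + T²) + T = 2*T² + T = T + 2*T²)
p(o, K) = o*K² (p(o, K) = o*K² + 0 = o*K²)
(H(11) + p(11, G(1)))² = (11² + 11*(1*(1 + 2*1))²)² = (121 + 11*(1*(1 + 2))²)² = (121 + 11*(1*3)²)² = (121 + 11*3²)² = (121 + 11*9)² = (121 + 99)² = 220² = 48400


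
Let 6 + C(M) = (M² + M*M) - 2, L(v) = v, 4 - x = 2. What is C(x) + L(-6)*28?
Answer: -168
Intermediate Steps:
x = 2 (x = 4 - 1*2 = 4 - 2 = 2)
C(M) = -8 + 2*M² (C(M) = -6 + ((M² + M*M) - 2) = -6 + ((M² + M²) - 2) = -6 + (2*M² - 2) = -6 + (-2 + 2*M²) = -8 + 2*M²)
C(x) + L(-6)*28 = (-8 + 2*2²) - 6*28 = (-8 + 2*4) - 168 = (-8 + 8) - 168 = 0 - 168 = -168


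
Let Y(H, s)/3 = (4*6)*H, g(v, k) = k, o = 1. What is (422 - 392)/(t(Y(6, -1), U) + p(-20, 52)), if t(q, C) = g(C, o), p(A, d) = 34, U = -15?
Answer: 6/7 ≈ 0.85714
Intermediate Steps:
Y(H, s) = 72*H (Y(H, s) = 3*((4*6)*H) = 3*(24*H) = 72*H)
t(q, C) = 1
(422 - 392)/(t(Y(6, -1), U) + p(-20, 52)) = (422 - 392)/(1 + 34) = 30/35 = 30*(1/35) = 6/7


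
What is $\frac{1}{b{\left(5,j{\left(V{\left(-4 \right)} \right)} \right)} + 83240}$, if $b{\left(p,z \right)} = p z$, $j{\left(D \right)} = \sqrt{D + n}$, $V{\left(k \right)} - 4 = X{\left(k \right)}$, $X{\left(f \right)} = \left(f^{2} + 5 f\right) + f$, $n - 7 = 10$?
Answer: $\frac{16648}{1385779455} - \frac{\sqrt{13}}{1385779455} \approx 1.2011 \cdot 10^{-5}$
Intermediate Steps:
$n = 17$ ($n = 7 + 10 = 17$)
$X{\left(f \right)} = f^{2} + 6 f$
$V{\left(k \right)} = 4 + k \left(6 + k\right)$
$j{\left(D \right)} = \sqrt{17 + D}$ ($j{\left(D \right)} = \sqrt{D + 17} = \sqrt{17 + D}$)
$\frac{1}{b{\left(5,j{\left(V{\left(-4 \right)} \right)} \right)} + 83240} = \frac{1}{5 \sqrt{17 + \left(4 - 4 \left(6 - 4\right)\right)} + 83240} = \frac{1}{5 \sqrt{17 + \left(4 - 8\right)} + 83240} = \frac{1}{5 \sqrt{17 - 4} + 83240} = \frac{1}{5 \sqrt{13} + 83240} = \frac{1}{83240 + 5 \sqrt{13}}$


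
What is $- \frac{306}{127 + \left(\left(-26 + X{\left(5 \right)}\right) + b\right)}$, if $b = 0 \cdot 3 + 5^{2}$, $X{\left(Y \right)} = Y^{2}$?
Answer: $- \frac{306}{151} \approx -2.0265$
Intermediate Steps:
$b = 25$ ($b = 0 + 25 = 25$)
$- \frac{306}{127 + \left(\left(-26 + X{\left(5 \right)}\right) + b\right)} = - \frac{306}{127 + \left(\left(-26 + 5^{2}\right) + 25\right)} = - \frac{306}{127 + \left(\left(-26 + 25\right) + 25\right)} = - \frac{306}{127 + \left(-1 + 25\right)} = - \frac{306}{127 + 24} = - \frac{306}{151}$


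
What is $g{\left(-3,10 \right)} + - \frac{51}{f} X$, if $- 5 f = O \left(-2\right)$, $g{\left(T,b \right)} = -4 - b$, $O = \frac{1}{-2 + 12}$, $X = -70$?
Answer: $89236$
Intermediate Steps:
$O = \frac{1}{10} \approx 0.1$
$f = \frac{1}{25}$ ($f = - \frac{\frac{1}{10} \left(-2\right)}{5} = \left(- \frac{1}{5}\right) \left(- \frac{1}{5}\right) = \frac{1}{25} \approx 0.04$)
$g{\left(-3,10 \right)} + - \frac{51}{f} X = \left(-4 - 10\right) + - 51 \frac{1}{\frac{1}{25}} \left(-70\right) = \left(-4 - 10\right) + - 51 \cdot 25 \left(-70\right) = -14 + \left(-1\right) 1275 \left(-70\right) = -14 - -89250 = -14 + 89250 = 89236$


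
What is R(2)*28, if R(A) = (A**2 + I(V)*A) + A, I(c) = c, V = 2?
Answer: 280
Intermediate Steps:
R(A) = A**2 + 3*A (R(A) = (A**2 + 2*A) + A = A**2 + 3*A)
R(2)*28 = (2*(3 + 2))*28 = (2*5)*28 = 10*28 = 280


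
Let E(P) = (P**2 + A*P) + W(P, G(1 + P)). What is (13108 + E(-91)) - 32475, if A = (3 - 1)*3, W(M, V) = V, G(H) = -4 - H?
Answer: -11546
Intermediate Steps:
A = 6 (A = 2*3 = 6)
E(P) = -5 + P**2 + 5*P (E(P) = (P**2 + 6*P) + (-4 - (1 + P)) = (P**2 + 6*P) + (-4 + (-1 - P)) = (P**2 + 6*P) + (-5 - P) = -5 + P**2 + 5*P)
(13108 + E(-91)) - 32475 = (13108 + (-5 + (-91)**2 + 5*(-91))) - 32475 = (13108 + (-5 + 8281 - 455)) - 32475 = (13108 + 7821) - 32475 = 20929 - 32475 = -11546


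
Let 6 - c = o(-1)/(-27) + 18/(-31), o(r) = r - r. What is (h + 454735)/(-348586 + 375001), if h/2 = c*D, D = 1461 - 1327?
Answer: 14151457/818865 ≈ 17.282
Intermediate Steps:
o(r) = 0
c = 204/31 (c = 6 - (0/(-27) + 18/(-31)) = 6 - (0*(-1/27) + 18*(-1/31)) = 6 - (0 - 18/31) = 6 - 1*(-18/31) = 6 + 18/31 = 204/31 ≈ 6.5806)
D = 134
h = 54672/31 (h = 2*((204/31)*134) = 2*(27336/31) = 54672/31 ≈ 1763.6)
(h + 454735)/(-348586 + 375001) = (54672/31 + 454735)/(-348586 + 375001) = (14151457/31)/26415 = (14151457/31)*(1/26415) = 14151457/818865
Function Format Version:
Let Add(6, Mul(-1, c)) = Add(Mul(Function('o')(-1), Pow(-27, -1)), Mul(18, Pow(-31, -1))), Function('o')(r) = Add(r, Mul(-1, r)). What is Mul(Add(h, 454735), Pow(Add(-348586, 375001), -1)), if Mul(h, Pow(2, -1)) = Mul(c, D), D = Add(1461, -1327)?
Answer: Rational(14151457, 818865) ≈ 17.282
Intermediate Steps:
Function('o')(r) = 0
c = Rational(204, 31) (c = Add(6, Mul(-1, Add(Mul(0, Pow(-27, -1)), Mul(18, Pow(-31, -1))))) = Add(6, Mul(-1, Add(Mul(0, Rational(-1, 27)), Mul(18, Rational(-1, 31))))) = Add(6, Mul(-1, Add(0, Rational(-18, 31)))) = Add(6, Mul(-1, Rational(-18, 31))) = Add(6, Rational(18, 31)) = Rational(204, 31) ≈ 6.5806)
D = 134
h = Rational(54672, 31) (h = Mul(2, Mul(Rational(204, 31), 134)) = Mul(2, Rational(27336, 31)) = Rational(54672, 31) ≈ 1763.6)
Mul(Add(h, 454735), Pow(Add(-348586, 375001), -1)) = Mul(Add(Rational(54672, 31), 454735), Pow(Add(-348586, 375001), -1)) = Mul(Rational(14151457, 31), Pow(26415, -1)) = Mul(Rational(14151457, 31), Rational(1, 26415)) = Rational(14151457, 818865)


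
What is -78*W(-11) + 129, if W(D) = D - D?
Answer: 129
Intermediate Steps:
W(D) = 0
-78*W(-11) + 129 = -78*0 + 129 = 0 + 129 = 129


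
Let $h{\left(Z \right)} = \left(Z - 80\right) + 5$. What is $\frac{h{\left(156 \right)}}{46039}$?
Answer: $\frac{81}{46039} \approx 0.0017594$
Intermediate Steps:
$h{\left(Z \right)} = -75 + Z$ ($h{\left(Z \right)} = \left(Z - 80\right) + 5 = \left(-80 + Z\right) + 5 = -75 + Z$)
$\frac{h{\left(156 \right)}}{46039} = \frac{-75 + 156}{46039} = 81 \cdot \frac{1}{46039} = \frac{81}{46039}$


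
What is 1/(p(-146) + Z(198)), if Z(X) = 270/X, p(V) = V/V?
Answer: 11/26 ≈ 0.42308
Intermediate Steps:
p(V) = 1
1/(p(-146) + Z(198)) = 1/(1 + 270/198) = 1/(1 + 270*(1/198)) = 1/(1 + 15/11) = 1/(26/11) = 11/26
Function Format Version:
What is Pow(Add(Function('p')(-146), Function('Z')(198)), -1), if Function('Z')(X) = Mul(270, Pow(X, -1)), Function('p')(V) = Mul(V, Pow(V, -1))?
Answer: Rational(11, 26) ≈ 0.42308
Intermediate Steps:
Function('p')(V) = 1
Pow(Add(Function('p')(-146), Function('Z')(198)), -1) = Pow(Add(1, Mul(270, Pow(198, -1))), -1) = Pow(Add(1, Mul(270, Rational(1, 198))), -1) = Pow(Add(1, Rational(15, 11)), -1) = Pow(Rational(26, 11), -1) = Rational(11, 26)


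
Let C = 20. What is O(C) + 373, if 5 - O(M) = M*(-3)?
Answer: 438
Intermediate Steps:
O(M) = 5 + 3*M (O(M) = 5 - M*(-3) = 5 - (-3)*M = 5 + 3*M)
O(C) + 373 = (5 + 3*20) + 373 = (5 + 60) + 373 = 65 + 373 = 438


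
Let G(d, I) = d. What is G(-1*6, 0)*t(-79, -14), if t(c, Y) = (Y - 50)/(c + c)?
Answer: -192/79 ≈ -2.4304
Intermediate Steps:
t(c, Y) = (-50 + Y)/(2*c) (t(c, Y) = (-50 + Y)/((2*c)) = (-50 + Y)*(1/(2*c)) = (-50 + Y)/(2*c))
G(-1*6, 0)*t(-79, -14) = (-1*6)*((½)*(-50 - 14)/(-79)) = -3*(-1)*(-64)/79 = -6*32/79 = -192/79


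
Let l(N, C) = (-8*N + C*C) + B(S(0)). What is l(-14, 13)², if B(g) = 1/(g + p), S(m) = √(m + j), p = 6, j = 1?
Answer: 3873024/49 ≈ 79041.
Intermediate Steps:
S(m) = √(1 + m) (S(m) = √(m + 1) = √(1 + m))
B(g) = 1/(6 + g) (B(g) = 1/(g + 6) = 1/(6 + g))
l(N, C) = ⅐ + C² - 8*N (l(N, C) = (-8*N + C*C) + 1/(6 + √(1 + 0)) = (-8*N + C²) + 1/(6 + √1) = (C² - 8*N) + 1/(6 + 1) = (C² - 8*N) + 1/7 = (C² - 8*N) + ⅐ = ⅐ + C² - 8*N)
l(-14, 13)² = (⅐ + 13² - 8*(-14))² = (⅐ + 169 + 112)² = (1968/7)² = 3873024/49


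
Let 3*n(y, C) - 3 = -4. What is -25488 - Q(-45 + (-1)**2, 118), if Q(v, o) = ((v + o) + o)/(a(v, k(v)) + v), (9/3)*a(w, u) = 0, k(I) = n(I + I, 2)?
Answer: -280320/11 ≈ -25484.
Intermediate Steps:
n(y, C) = -1/3 (n(y, C) = 1 + (1/3)*(-4) = 1 - 4/3 = -1/3)
k(I) = -1/3
a(w, u) = 0 (a(w, u) = (1/3)*0 = 0)
Q(v, o) = (v + 2*o)/v (Q(v, o) = ((v + o) + o)/(0 + v) = ((o + v) + o)/v = (v + 2*o)/v)
-25488 - Q(-45 + (-1)**2, 118) = -25488 - ((-45 + (-1)**2) + 2*118)/(-45 + (-1)**2) = -25488 - ((-45 + 1) + 236)/(-45 + 1) = -25488 - (-44 + 236)/(-44) = -25488 - (-1)*192/44 = -25488 - 1*(-48/11) = -25488 + 48/11 = -280320/11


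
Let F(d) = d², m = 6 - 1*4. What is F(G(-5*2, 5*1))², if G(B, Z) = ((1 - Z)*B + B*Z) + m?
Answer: 4096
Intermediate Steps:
m = 2 (m = 6 - 4 = 2)
G(B, Z) = 2 + B*Z + B*(1 - Z) (G(B, Z) = ((1 - Z)*B + B*Z) + 2 = (B*(1 - Z) + B*Z) + 2 = (B*Z + B*(1 - Z)) + 2 = 2 + B*Z + B*(1 - Z))
F(G(-5*2, 5*1))² = ((2 - 5*2)²)² = ((2 - 10)²)² = ((-8)²)² = 64² = 4096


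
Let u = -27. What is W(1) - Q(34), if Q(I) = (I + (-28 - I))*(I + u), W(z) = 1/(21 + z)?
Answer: 4313/22 ≈ 196.05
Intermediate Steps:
Q(I) = 756 - 28*I (Q(I) = (I + (-28 - I))*(I - 27) = -28*(-27 + I) = 756 - 28*I)
W(1) - Q(34) = 1/(21 + 1) - (756 - 28*34) = 1/22 - (756 - 952) = 1/22 - 1*(-196) = 1/22 + 196 = 4313/22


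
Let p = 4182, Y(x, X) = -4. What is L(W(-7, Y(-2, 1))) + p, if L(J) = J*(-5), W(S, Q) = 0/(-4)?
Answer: 4182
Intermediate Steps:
W(S, Q) = 0 (W(S, Q) = 0*(-¼) = 0)
L(J) = -5*J
L(W(-7, Y(-2, 1))) + p = -5*0 + 4182 = 0 + 4182 = 4182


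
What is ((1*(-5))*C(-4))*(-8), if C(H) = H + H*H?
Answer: 480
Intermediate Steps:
C(H) = H + H²
((1*(-5))*C(-4))*(-8) = ((1*(-5))*(-4*(1 - 4)))*(-8) = -(-20)*(-3)*(-8) = -5*12*(-8) = -60*(-8) = 480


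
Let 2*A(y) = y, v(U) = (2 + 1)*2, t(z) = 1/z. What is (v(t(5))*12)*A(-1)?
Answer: -36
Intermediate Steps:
v(U) = 6 (v(U) = 3*2 = 6)
A(y) = y/2
(v(t(5))*12)*A(-1) = (6*12)*((1/2)*(-1)) = 72*(-1/2) = -36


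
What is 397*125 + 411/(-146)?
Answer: 7244839/146 ≈ 49622.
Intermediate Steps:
397*125 + 411/(-146) = 49625 + 411*(-1/146) = 49625 - 411/146 = 7244839/146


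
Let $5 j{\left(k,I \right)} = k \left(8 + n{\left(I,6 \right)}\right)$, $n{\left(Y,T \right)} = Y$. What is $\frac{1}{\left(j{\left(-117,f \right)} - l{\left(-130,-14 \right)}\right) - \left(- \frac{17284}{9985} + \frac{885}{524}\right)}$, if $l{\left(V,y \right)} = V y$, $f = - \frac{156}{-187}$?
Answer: $- \frac{195682036}{396584632027} \approx -0.00049342$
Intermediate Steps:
$f = \frac{156}{187}$ ($f = \left(-156\right) \left(- \frac{1}{187}\right) = \frac{156}{187} \approx 0.83422$)
$j{\left(k,I \right)} = \frac{k \left(8 + I\right)}{5}$
$\frac{1}{\left(j{\left(-117,f \right)} - l{\left(-130,-14 \right)}\right) - \left(- \frac{17284}{9985} + \frac{885}{524}\right)} = \frac{1}{\left(\frac{1}{5} \left(-117\right) \left(8 + \frac{156}{187}\right) - \left(-130\right) \left(-14\right)\right) - \left(- \frac{17284}{9985} + \frac{885}{524}\right)} = \frac{1}{\left(\frac{1}{5} \left(-117\right) \frac{1652}{187} - 1820\right) - - \frac{220091}{5232140}} = \frac{1}{\left(- \frac{193284}{935} - 1820\right) + \left(\frac{17284}{9985} - \frac{885}{524}\right)} = \frac{1}{- \frac{1894984}{935} + \frac{220091}{5232140}} = \frac{1}{- \frac{396584632027}{195682036}} = - \frac{195682036}{396584632027}$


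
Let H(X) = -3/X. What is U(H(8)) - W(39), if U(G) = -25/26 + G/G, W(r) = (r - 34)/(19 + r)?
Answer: -18/377 ≈ -0.047745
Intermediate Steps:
W(r) = (-34 + r)/(19 + r)
U(G) = 1/26 (U(G) = -25*1/26 + 1 = -25/26 + 1 = 1/26)
U(H(8)) - W(39) = 1/26 - (-34 + 39)/(19 + 39) = 1/26 - 5/58 = -18/377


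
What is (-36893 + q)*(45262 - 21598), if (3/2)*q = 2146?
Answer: -839180656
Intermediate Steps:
q = 4292/3 (q = (⅔)*2146 = 4292/3 ≈ 1430.7)
(-36893 + q)*(45262 - 21598) = (-36893 + 4292/3)*(45262 - 21598) = -106387/3*23664 = -839180656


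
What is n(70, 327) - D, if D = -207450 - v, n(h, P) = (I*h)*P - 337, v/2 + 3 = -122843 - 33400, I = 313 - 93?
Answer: 4930421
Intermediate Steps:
I = 220
v = -312492 (v = -6 + 2*(-122843 - 33400) = -6 + 2*(-156243) = -6 - 312486 = -312492)
n(h, P) = -337 + 220*P*h (n(h, P) = (220*h)*P - 337 = 220*P*h - 337 = -337 + 220*P*h)
D = 105042 (D = -207450 - 1*(-312492) = -207450 + 312492 = 105042)
n(70, 327) - D = (-337 + 220*327*70) - 1*105042 = (-337 + 5035800) - 105042 = 5035463 - 105042 = 4930421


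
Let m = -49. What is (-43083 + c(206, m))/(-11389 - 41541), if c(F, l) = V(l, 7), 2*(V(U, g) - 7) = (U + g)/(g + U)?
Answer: 86151/105860 ≈ 0.81382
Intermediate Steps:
V(U, g) = 15/2 (V(U, g) = 7 + ((U + g)/(g + U))/2 = 7 + ((U + g)/(U + g))/2 = 7 + (½)*1 = 7 + ½ = 15/2)
c(F, l) = 15/2
(-43083 + c(206, m))/(-11389 - 41541) = (-43083 + 15/2)/(-11389 - 41541) = -86151/2/(-52930) = -86151/2*(-1/52930) = 86151/105860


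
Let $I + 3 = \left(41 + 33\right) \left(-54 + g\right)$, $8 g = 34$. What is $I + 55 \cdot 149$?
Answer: $\frac{9021}{2} \approx 4510.5$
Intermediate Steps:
$g = \frac{17}{4}$ ($g = \frac{1}{8} \cdot 34 = \frac{17}{4} \approx 4.25$)
$I = - \frac{7369}{2}$ ($I = -3 + \left(41 + 33\right) \left(-54 + \frac{17}{4}\right) = -3 + 74 \left(- \frac{199}{4}\right) = -3 - \frac{7363}{2} = - \frac{7369}{2} \approx -3684.5$)
$I + 55 \cdot 149 = - \frac{7369}{2} + 55 \cdot 149 = - \frac{7369}{2} + 8195 = \frac{9021}{2}$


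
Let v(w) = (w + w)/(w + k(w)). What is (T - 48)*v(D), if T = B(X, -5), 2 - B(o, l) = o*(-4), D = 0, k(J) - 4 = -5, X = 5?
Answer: 0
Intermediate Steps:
k(J) = -1 (k(J) = 4 - 5 = -1)
v(w) = 2*w/(-1 + w) (v(w) = (w + w)/(w - 1) = (2*w)/(-1 + w) = 2*w/(-1 + w))
B(o, l) = 2 + 4*o (B(o, l) = 2 - o*(-4) = 2 - (-4)*o = 2 + 4*o)
T = 22 (T = 2 + 4*5 = 2 + 20 = 22)
(T - 48)*v(D) = (22 - 48)*(2*0/(-1 + 0)) = -52*0/(-1) = -52*0*(-1) = -26*0 = 0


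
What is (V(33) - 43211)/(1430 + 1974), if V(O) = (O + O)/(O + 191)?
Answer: -4839599/381248 ≈ -12.694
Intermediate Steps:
V(O) = 2*O/(191 + O) (V(O) = (2*O)/(191 + O) = 2*O/(191 + O))
(V(33) - 43211)/(1430 + 1974) = (2*33/(191 + 33) - 43211)/(1430 + 1974) = (2*33/224 - 43211)/3404 = (2*33*(1/224) - 43211)*(1/3404) = (33/112 - 43211)*(1/3404) = -4839599/112*1/3404 = -4839599/381248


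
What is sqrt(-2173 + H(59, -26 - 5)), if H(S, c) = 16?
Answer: I*sqrt(2157) ≈ 46.444*I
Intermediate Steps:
sqrt(-2173 + H(59, -26 - 5)) = sqrt(-2173 + 16) = sqrt(-2157) = I*sqrt(2157)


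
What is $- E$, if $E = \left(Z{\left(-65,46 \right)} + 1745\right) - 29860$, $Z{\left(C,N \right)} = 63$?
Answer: $28052$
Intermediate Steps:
$E = -28052$ ($E = \left(63 + 1745\right) - 29860 = 1808 - 29860 = -28052$)
$- E = \left(-1\right) \left(-28052\right) = 28052$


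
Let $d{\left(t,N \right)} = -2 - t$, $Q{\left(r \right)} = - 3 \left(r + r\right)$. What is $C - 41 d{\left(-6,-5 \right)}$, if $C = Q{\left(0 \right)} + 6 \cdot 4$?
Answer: $-140$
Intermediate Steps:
$Q{\left(r \right)} = - 6 r$ ($Q{\left(r \right)} = - 3 \cdot 2 r = - 6 r$)
$C = 24$ ($C = \left(-6\right) 0 + 6 \cdot 4 = 0 + 24 = 24$)
$C - 41 d{\left(-6,-5 \right)} = 24 - 41 \left(-2 - -6\right) = 24 - 41 \left(-2 + 6\right) = 24 - 164 = -140$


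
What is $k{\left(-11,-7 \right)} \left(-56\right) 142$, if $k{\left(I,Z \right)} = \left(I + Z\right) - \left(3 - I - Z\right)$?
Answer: $310128$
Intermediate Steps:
$k{\left(I,Z \right)} = -3 + 2 I + 2 Z$ ($k{\left(I,Z \right)} = \left(I + Z\right) - \left(3 - I - Z\right) = \left(I + Z\right) + \left(-3 + I + Z\right) = -3 + 2 I + 2 Z$)
$k{\left(-11,-7 \right)} \left(-56\right) 142 = \left(-3 + 2 \left(-11\right) + 2 \left(-7\right)\right) \left(-56\right) 142 = \left(-3 - 22 - 14\right) \left(-56\right) 142 = \left(-39\right) \left(-56\right) 142 = 2184 \cdot 142 = 310128$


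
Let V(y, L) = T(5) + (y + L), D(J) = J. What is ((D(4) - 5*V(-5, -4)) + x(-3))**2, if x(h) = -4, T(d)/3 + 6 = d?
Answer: 3600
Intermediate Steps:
T(d) = -18 + 3*d
V(y, L) = -3 + L + y (V(y, L) = (-18 + 3*5) + (y + L) = (-18 + 15) + (L + y) = -3 + (L + y) = -3 + L + y)
((D(4) - 5*V(-5, -4)) + x(-3))**2 = ((4 - 5*(-3 - 4 - 5)) - 4)**2 = ((4 - 5*(-12)) - 4)**2 = ((4 + 60) - 4)**2 = (64 - 4)**2 = 60**2 = 3600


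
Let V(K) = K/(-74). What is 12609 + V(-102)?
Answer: 466584/37 ≈ 12610.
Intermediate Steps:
V(K) = -K/74 (V(K) = K*(-1/74) = -K/74)
12609 + V(-102) = 12609 - 1/74*(-102) = 12609 + 51/37 = 466584/37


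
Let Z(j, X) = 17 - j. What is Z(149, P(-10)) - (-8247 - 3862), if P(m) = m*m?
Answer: 11977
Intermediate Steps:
P(m) = m²
Z(149, P(-10)) - (-8247 - 3862) = (17 - 1*149) - (-8247 - 3862) = (17 - 149) - 1*(-12109) = -132 + 12109 = 11977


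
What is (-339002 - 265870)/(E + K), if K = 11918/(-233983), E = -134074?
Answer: 11794147098/2614254055 ≈ 4.5115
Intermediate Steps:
K = -11918/233983 (K = 11918*(-1/233983) = -11918/233983 ≈ -0.050935)
(-339002 - 265870)/(E + K) = (-339002 - 265870)/(-134074 - 11918/233983) = -604872/(-31371048660/233983) = -604872*(-233983/31371048660) = 11794147098/2614254055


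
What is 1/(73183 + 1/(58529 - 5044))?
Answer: 53485/3914192756 ≈ 1.3664e-5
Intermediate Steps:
1/(73183 + 1/(58529 - 5044)) = 1/(73183 + 1/53485) = 1/(3914192756/53485) = 53485/3914192756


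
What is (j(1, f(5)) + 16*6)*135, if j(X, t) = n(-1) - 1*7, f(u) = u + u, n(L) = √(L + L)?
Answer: 12015 + 135*I*√2 ≈ 12015.0 + 190.92*I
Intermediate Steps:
n(L) = √2*√L (n(L) = √(2*L) = √2*√L)
f(u) = 2*u
j(X, t) = -7 + I*√2 (j(X, t) = √2*√(-1) - 1*7 = √2*I - 7 = I*√2 - 7 = -7 + I*√2)
(j(1, f(5)) + 16*6)*135 = ((-7 + I*√2) + 16*6)*135 = ((-7 + I*√2) + 96)*135 = (89 + I*√2)*135 = 12015 + 135*I*√2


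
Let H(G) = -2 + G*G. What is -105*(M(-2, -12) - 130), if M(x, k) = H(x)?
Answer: 13440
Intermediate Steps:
H(G) = -2 + G²
M(x, k) = -2 + x²
-105*(M(-2, -12) - 130) = -105*((-2 + (-2)²) - 130) = -105*((-2 + 4) - 130) = -105*(2 - 130) = -105*(-128) = 13440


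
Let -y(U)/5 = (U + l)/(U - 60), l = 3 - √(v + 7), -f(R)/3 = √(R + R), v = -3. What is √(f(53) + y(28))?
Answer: √(290 - 192*√106)/8 ≈ 5.1338*I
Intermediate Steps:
f(R) = -3*√2*√R (f(R) = -3*√(R + R) = -3*√2*√R)
l = 1 (l = 3 - √(-3 + 7) = 3 - √4 = 3 - 1*2 = 3 - 2 = 1)
y(U) = -5*(1 + U)/(-60 + U) (y(U) = -5*(U + 1)/(U - 60) = -5*(1 + U)/(-60 + U))
√(f(53) + y(28)) = √(-3*√2*√53 + 5*(-1 - 1*28)/(-60 + 28)) = √(-3*√106 + 5*(-1 - 28)/(-32)) = √(-3*√106 + 5*(-1/32)*(-29)) = √(-3*√106 + 145/32) = √(145/32 - 3*√106)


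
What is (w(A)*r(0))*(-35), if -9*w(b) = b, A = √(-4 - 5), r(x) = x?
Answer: 0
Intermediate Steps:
A = 3*I (A = √(-9) = 3*I ≈ 3.0*I)
w(b) = -b/9
(w(A)*r(0))*(-35) = (-I/3*0)*(-35) = 0*(-35) = 0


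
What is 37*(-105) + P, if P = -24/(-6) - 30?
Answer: -3911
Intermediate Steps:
P = -26 (P = -24*(-⅙) - 30 = 4 - 30 = -26)
37*(-105) + P = 37*(-105) - 26 = -3885 - 26 = -3911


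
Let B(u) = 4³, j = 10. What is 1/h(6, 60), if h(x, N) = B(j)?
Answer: 1/64 ≈ 0.015625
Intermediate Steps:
B(u) = 64
h(x, N) = 64
1/h(6, 60) = 1/64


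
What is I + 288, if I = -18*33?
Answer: -306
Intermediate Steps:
I = -594
I + 288 = -594 + 288 = -306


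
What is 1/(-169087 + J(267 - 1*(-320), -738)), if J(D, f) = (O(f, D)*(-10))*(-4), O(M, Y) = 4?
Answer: -1/168927 ≈ -5.9197e-6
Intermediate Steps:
J(D, f) = 160 (J(D, f) = (4*(-10))*(-4) = -40*(-4) = 160)
1/(-169087 + J(267 - 1*(-320), -738)) = 1/(-169087 + 160) = 1/(-168927) = -1/168927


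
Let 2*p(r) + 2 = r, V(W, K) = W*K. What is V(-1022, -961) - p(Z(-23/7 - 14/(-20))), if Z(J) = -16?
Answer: 982151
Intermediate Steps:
V(W, K) = K*W
p(r) = -1 + r/2
V(-1022, -961) - p(Z(-23/7 - 14/(-20))) = -961*(-1022) - (-1 + (½)*(-16)) = 982142 - (-1 - 8) = 982142 - 1*(-9) = 982142 + 9 = 982151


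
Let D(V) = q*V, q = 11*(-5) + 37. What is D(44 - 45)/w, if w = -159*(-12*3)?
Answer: 1/318 ≈ 0.0031447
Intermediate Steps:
q = -18 (q = -55 + 37 = -18)
w = 5724 (w = -159*(-36) = -1*(-5724) = 5724)
D(V) = -18*V
D(44 - 45)/w = -18*(44 - 45)/5724 = -18*(-1)*(1/5724) = 18*(1/5724) = 1/318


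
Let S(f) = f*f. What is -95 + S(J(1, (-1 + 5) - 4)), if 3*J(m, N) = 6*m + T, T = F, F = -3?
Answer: -94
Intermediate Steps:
T = -3
J(m, N) = -1 + 2*m (J(m, N) = (6*m - 3)/3 = (-3 + 6*m)/3 = -1 + 2*m)
S(f) = f²
-95 + S(J(1, (-1 + 5) - 4)) = -95 + (-1 + 2*1)² = -95 + (-1 + 2)² = -95 + 1² = -95 + 1 = -94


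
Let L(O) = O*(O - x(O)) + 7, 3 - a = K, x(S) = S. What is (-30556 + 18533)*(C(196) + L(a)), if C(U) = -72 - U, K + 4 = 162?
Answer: 3138003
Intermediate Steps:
K = 158 (K = -4 + 162 = 158)
a = -155 (a = 3 - 1*158 = 3 - 158 = -155)
L(O) = 7 (L(O) = O*(O - O) + 7 = O*0 + 7 = 0 + 7 = 7)
(-30556 + 18533)*(C(196) + L(a)) = (-30556 + 18533)*((-72 - 1*196) + 7) = -12023*((-72 - 196) + 7) = -12023*(-268 + 7) = -12023*(-261) = 3138003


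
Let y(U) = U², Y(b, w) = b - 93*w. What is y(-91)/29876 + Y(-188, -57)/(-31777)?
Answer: 15769907/135624236 ≈ 0.11628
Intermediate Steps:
Y(b, w) = b - 93*w
y(-91)/29876 + Y(-188, -57)/(-31777) = (-91)²/29876 + (-188 - 93*(-57))/(-31777) = 8281*(1/29876) + (-188 + 5301)*(-1/31777) = 1183/4268 + 5113*(-1/31777) = 1183/4268 - 5113/31777 = 15769907/135624236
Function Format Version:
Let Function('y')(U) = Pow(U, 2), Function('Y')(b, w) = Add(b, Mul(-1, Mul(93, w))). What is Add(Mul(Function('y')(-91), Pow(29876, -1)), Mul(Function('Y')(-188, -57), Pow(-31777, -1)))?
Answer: Rational(15769907, 135624236) ≈ 0.11628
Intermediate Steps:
Function('Y')(b, w) = Add(b, Mul(-93, w))
Add(Mul(Function('y')(-91), Pow(29876, -1)), Mul(Function('Y')(-188, -57), Pow(-31777, -1))) = Add(Mul(Pow(-91, 2), Pow(29876, -1)), Mul(Add(-188, Mul(-93, -57)), Pow(-31777, -1))) = Add(Mul(8281, Rational(1, 29876)), Mul(Add(-188, 5301), Rational(-1, 31777))) = Add(Rational(1183, 4268), Mul(5113, Rational(-1, 31777))) = Add(Rational(1183, 4268), Rational(-5113, 31777)) = Rational(15769907, 135624236)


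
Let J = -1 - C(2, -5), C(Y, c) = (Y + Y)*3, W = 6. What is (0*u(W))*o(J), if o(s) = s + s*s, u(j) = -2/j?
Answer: 0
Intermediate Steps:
C(Y, c) = 6*Y (C(Y, c) = (2*Y)*3 = 6*Y)
J = -13 (J = -1 - 6*2 = -1 - 1*12 = -1 - 12 = -13)
o(s) = s + s²
(0*u(W))*o(J) = (0*(-2/6))*(-13*(1 - 13)) = (0*(-2*⅙))*(-13*(-12)) = (0*(-⅓))*156 = 0*156 = 0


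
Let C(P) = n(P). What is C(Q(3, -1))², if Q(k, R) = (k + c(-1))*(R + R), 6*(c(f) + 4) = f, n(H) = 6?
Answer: 36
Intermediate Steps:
c(f) = -4 + f/6
Q(k, R) = 2*R*(-25/6 + k) (Q(k, R) = (k + (-4 + (⅙)*(-1)))*(R + R) = (k + (-4 - ⅙))*(2*R) = (k - 25/6)*(2*R) = (-25/6 + k)*(2*R) = 2*R*(-25/6 + k))
C(P) = 6
C(Q(3, -1))² = 6² = 36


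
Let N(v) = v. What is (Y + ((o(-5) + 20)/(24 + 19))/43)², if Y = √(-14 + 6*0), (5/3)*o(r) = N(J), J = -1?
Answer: -1196570941/85470025 + 194*I*√14/9245 ≈ -14.0 + 0.078516*I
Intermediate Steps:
o(r) = -⅗ (o(r) = (⅗)*(-1) = -⅗)
Y = I*√14 (Y = √(-14 + 0) = √(-14) = I*√14 ≈ 3.7417*I)
(Y + ((o(-5) + 20)/(24 + 19))/43)² = (I*√14 + ((-⅗ + 20)/(24 + 19))/43)² = (I*√14 + ((97/5)/43)*(1/43))² = (I*√14 + ((97/5)*(1/43))*(1/43))² = (I*√14 + (97/215)*(1/43))² = (I*√14 + 97/9245)² = (97/9245 + I*√14)²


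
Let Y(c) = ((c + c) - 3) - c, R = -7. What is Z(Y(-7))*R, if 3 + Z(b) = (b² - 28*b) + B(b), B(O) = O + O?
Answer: -2499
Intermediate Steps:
B(O) = 2*O
Y(c) = -3 + c (Y(c) = (2*c - 3) - c = (-3 + 2*c) - c = -3 + c)
Z(b) = -3 + b² - 26*b (Z(b) = -3 + ((b² - 28*b) + 2*b) = -3 + (b² - 26*b) = -3 + b² - 26*b)
Z(Y(-7))*R = (-3 + (-3 - 7)² - 26*(-3 - 7))*(-7) = (-3 + (-10)² - 26*(-10))*(-7) = (-3 + 100 + 260)*(-7) = 357*(-7) = -2499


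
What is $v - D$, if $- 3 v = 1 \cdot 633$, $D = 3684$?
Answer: $-3895$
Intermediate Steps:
$v = -211$ ($v = - \frac{1 \cdot 633}{3} = \left(- \frac{1}{3}\right) 633 = -211$)
$v - D = -211 - 3684 = -3895$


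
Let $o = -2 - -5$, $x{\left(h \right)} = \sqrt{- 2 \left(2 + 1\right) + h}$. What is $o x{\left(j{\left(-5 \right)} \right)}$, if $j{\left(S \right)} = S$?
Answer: $3 i \sqrt{11} \approx 9.9499 i$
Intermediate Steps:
$x{\left(h \right)} = \sqrt{-6 + h}$ ($x{\left(h \right)} = \sqrt{\left(-2\right) 3 + h} = \sqrt{-6 + h}$)
$o = 3$ ($o = -2 + 5 = 3$)
$o x{\left(j{\left(-5 \right)} \right)} = 3 \sqrt{-6 - 5} = 3 \sqrt{-11} = 3 i \sqrt{11}$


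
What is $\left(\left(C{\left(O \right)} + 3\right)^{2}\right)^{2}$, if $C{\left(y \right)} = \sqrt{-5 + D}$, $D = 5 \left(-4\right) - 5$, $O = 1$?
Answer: $\left(3 + i \sqrt{30}\right)^{4} \approx -639.0 - 1380.3 i$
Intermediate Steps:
$D = -25$ ($D = -20 - 5 = -25$)
$C{\left(y \right)} = i \sqrt{30}$ ($C{\left(y \right)} = \sqrt{-5 - 25} = \sqrt{-30} = i \sqrt{30}$)
$\left(\left(C{\left(O \right)} + 3\right)^{2}\right)^{2} = \left(\left(i \sqrt{30} + 3\right)^{2}\right)^{2} = \left(\left(3 + i \sqrt{30}\right)^{2}\right)^{2} = \left(3 + i \sqrt{30}\right)^{4}$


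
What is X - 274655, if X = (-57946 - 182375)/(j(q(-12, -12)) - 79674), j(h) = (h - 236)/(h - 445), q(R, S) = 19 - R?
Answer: -9059349265411/32984831 ≈ -2.7465e+5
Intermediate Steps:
j(h) = (-236 + h)/(-445 + h)
X = 99492894/32984831 (X = (-57946 - 182375)/((-236 + (19 - 1*(-12)))/(-445 + (19 - 1*(-12))) - 79674) = -240321/((-236 + (19 + 12))/(-445 + (19 + 12)) - 79674) = -240321/((-236 + 31)/(-445 + 31) - 79674) = -240321/(-205/(-414) - 79674) = -240321/(-1/414*(-205) - 79674) = -240321/(205/414 - 79674) = -240321/(-32984831/414) = -240321*(-414/32984831) = 99492894/32984831 ≈ 3.0163)
X - 274655 = 99492894/32984831 - 274655 = -9059349265411/32984831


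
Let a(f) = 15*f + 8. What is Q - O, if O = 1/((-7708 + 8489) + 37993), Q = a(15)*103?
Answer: 930537225/38774 ≈ 23999.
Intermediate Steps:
a(f) = 8 + 15*f
Q = 23999 (Q = (8 + 15*15)*103 = (8 + 225)*103 = 233*103 = 23999)
O = 1/38774 (O = 1/(781 + 37993) = 1/38774 ≈ 2.5790e-5)
Q - O = 23999 - 1*1/38774 = 23999 - 1/38774 = 930537225/38774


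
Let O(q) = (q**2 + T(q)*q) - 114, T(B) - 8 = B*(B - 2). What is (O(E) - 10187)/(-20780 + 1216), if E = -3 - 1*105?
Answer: 1282541/19564 ≈ 65.556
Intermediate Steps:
T(B) = 8 + B*(-2 + B) (T(B) = 8 + B*(B - 2) = 8 + B*(-2 + B))
E = -108 (E = -3 - 105 = -108)
O(q) = -114 + q**2 + q*(8 + q**2 - 2*q) (O(q) = (q**2 + (8 + q**2 - 2*q)*q) - 114 = (q**2 + q*(8 + q**2 - 2*q)) - 114 = -114 + q**2 + q*(8 + q**2 - 2*q))
(O(E) - 10187)/(-20780 + 1216) = ((-114 + (-108)**3 - 1*(-108)**2 + 8*(-108)) - 10187)/(-20780 + 1216) = ((-114 - 1259712 - 1*11664 - 864) - 10187)/(-19564) = ((-114 - 1259712 - 11664 - 864) - 10187)*(-1/19564) = (-1272354 - 10187)*(-1/19564) = -1282541*(-1/19564) = 1282541/19564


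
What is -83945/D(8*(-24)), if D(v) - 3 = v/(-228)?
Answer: -1594955/73 ≈ -21849.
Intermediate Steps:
D(v) = 3 - v/228 (D(v) = 3 + v/(-228) = 3 + v*(-1/228) = 3 - v/228)
-83945/D(8*(-24)) = -83945/(3 - 2*(-24)/57) = -83945/(3 - 1/228*(-192)) = -83945/(3 + 16/19) = -83945/73/19 = -83945*19/73 = -1594955/73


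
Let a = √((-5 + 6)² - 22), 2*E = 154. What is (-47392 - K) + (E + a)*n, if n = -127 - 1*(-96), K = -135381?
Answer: 85602 - 31*I*√21 ≈ 85602.0 - 142.06*I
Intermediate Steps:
E = 77 (E = (½)*154 = 77)
n = -31 (n = -127 + 96 = -31)
a = I*√21 (a = √(1² - 22) = √(1 - 22) = √(-21) = I*√21 ≈ 4.5826*I)
(-47392 - K) + (E + a)*n = (-47392 - 1*(-135381)) + (77 + I*√21)*(-31) = (-47392 + 135381) + (-2387 - 31*I*√21) = 87989 + (-2387 - 31*I*√21) = 85602 - 31*I*√21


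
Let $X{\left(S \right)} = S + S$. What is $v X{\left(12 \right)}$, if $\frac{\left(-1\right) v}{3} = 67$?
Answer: $-4824$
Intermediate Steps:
$X{\left(S \right)} = 2 S$
$v = -201$ ($v = \left(-3\right) 67 = -201$)
$v X{\left(12 \right)} = - 201 \cdot 2 \cdot 12 = \left(-201\right) 24 = -4824$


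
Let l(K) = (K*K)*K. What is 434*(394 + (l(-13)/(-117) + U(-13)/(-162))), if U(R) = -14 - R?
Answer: 14511007/81 ≈ 1.7915e+5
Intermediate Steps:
l(K) = K³ (l(K) = K²*K = K³)
434*(394 + (l(-13)/(-117) + U(-13)/(-162))) = 434*(394 + ((-13)³/(-117) + (-14 - 1*(-13))/(-162))) = 434*(394 + (-2197*(-1/117) + (-14 + 13)*(-1/162))) = 434*(394 + (169/9 - 1*(-1/162))) = 434*(394 + (169/9 + 1/162)) = 434*(394 + 3043/162) = 434*(66871/162) = 14511007/81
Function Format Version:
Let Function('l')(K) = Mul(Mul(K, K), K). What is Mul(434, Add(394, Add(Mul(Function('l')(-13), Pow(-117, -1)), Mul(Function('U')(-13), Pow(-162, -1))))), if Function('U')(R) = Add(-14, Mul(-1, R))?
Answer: Rational(14511007, 81) ≈ 1.7915e+5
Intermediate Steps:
Function('l')(K) = Pow(K, 3) (Function('l')(K) = Mul(Pow(K, 2), K) = Pow(K, 3))
Mul(434, Add(394, Add(Mul(Function('l')(-13), Pow(-117, -1)), Mul(Function('U')(-13), Pow(-162, -1))))) = Mul(434, Add(394, Add(Mul(Pow(-13, 3), Pow(-117, -1)), Mul(Add(-14, Mul(-1, -13)), Pow(-162, -1))))) = Mul(434, Add(394, Add(Mul(-2197, Rational(-1, 117)), Mul(Add(-14, 13), Rational(-1, 162))))) = Mul(434, Add(394, Add(Rational(169, 9), Mul(-1, Rational(-1, 162))))) = Mul(434, Add(394, Add(Rational(169, 9), Rational(1, 162)))) = Mul(434, Add(394, Rational(3043, 162))) = Mul(434, Rational(66871, 162)) = Rational(14511007, 81)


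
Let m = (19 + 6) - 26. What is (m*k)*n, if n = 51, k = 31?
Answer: -1581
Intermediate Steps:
m = -1 (m = 25 - 26 = -1)
(m*k)*n = -1*31*51 = -31*51 = -1581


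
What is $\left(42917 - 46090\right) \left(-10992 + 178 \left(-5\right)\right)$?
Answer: $37701586$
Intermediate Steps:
$\left(42917 - 46090\right) \left(-10992 + 178 \left(-5\right)\right) = - 3173 \left(-10992 - 890\right) = \left(-3173\right) \left(-11882\right) = 37701586$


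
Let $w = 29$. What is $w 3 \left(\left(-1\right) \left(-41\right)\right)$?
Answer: $3567$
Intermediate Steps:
$w 3 \left(\left(-1\right) \left(-41\right)\right) = 29 \cdot 3 \left(\left(-1\right) \left(-41\right)\right) = 87 \cdot 41 = 3567$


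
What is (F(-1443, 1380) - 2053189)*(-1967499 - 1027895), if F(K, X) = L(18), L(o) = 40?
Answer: 6149990195706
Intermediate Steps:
F(K, X) = 40
(F(-1443, 1380) - 2053189)*(-1967499 - 1027895) = (40 - 2053189)*(-1967499 - 1027895) = -2053149*(-2995394) = 6149990195706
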